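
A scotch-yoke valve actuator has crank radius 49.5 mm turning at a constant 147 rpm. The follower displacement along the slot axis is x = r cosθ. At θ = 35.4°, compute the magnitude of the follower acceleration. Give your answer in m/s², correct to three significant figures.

9.56

ω = 15.39 rad/s (from 147 rpm).
x = r cosθ ⇒ ẍ = −rω² cosθ (ω constant).
|a| = rω²|cosθ| = 0.0495·(15.39)²·|cos 35.4°| = 9.5614 m/s².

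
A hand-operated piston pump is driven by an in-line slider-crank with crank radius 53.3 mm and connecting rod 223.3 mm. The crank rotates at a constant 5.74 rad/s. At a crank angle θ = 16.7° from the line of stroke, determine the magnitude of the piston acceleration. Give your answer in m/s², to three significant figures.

2.03

ω = 5.74 rad/s
x(θ) = r cosθ + √(L² − r² sin²θ); with ω constant, a = ω²·d²x/dθ².
d²x/dθ² = −r cosθ − r²(cos2θ)/√u − r⁴ sin²2θ/(4u^{3/2}),  u = L² − r² sin²θ = 0.0496283 m².
Substituting r = 0.0533 m, L = 0.2233 m, θ = 16.7°: d²x/dθ² = -0.061754 m.
a = ω²·d²x/dθ² = (5.74)²·(-0.061754) = -2.0346 m/s²;  |a| = 2.0346 m/s².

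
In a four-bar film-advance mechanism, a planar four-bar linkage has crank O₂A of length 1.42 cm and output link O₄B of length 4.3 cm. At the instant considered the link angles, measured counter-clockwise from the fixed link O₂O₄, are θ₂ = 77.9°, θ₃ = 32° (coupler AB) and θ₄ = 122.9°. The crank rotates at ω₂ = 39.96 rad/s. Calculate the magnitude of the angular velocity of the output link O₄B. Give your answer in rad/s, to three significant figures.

9.48

ω₂ = 39.96 rad/s
Differentiating the loop-closure r₂e^{iθ₂}+r₃e^{iθ₃}=r₁+r₄e^{iθ₄} gives r₂ω₂e^{iθ₂}+r₃ω₃e^{iθ₃}=r₄ω₄e^{iθ₄}.
Eliminating the other unknown: ω₄ = r₂ω₂ sin(θ₂−θ₃) / [r₄ sin(θ₄−θ₃)].
Numerator sine = +0.71813; denominator sine = +0.99988.
Result = 0.0142·39.96·(+0.71813) / (0.043·(+0.99988)) = +9.4776 rad/s; magnitude 9.4776 rad/s.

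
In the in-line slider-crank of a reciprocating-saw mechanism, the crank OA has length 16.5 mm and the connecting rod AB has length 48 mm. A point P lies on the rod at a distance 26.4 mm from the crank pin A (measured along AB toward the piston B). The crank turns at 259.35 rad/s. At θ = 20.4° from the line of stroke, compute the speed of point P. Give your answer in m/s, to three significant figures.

2.52

ω = 259.4 rad/s.  Crank-pin speed |V_A| = rω = 4.2793 m/s, perpendicular to OA.
Rod angle: sinφ = −(r/L) sinθ ⇒ φ = -6.882°; ω_rod = −rω cosθ/√(L²−r²sin²θ) = -84.167 rad/s.
V_P = V_A + ω_rod × AP, with AP = 0.0264 m along the rod.
Components: V_Px = −rω sinθ − a·ω_rod·sinφ = -1.7579 m/s;  V_Py = rω cosθ + a·ω_rod·cosφ = +1.8049 m/s.
|V_P| = √(V_Px² + V_Py²) = 2.5195 m/s.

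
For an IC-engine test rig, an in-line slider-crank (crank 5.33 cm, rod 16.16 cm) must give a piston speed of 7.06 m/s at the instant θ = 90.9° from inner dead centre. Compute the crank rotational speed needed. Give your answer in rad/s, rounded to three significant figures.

133

For an in-line slider-crank, |v_piston| = rω|sinθ|·[1 + r cosθ/√(L² − r² sin²θ)].
With r = 0.0533 m, L = 0.1616 m, θ = 90.9°: the bracketed kinematic factor |dx/dθ| = 0.053001 m.
ω = v/|dx/dθ| = 7.06/0.053001 = 133.21 rad/s.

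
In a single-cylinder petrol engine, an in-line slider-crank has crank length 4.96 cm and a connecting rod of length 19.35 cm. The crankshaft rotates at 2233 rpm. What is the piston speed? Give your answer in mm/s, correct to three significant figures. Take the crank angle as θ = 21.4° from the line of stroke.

ω = 2π·2233/60 = 233.8 rad/s
For an in-line slider-crank, x = r cosθ + √(L² − r² sin²θ), so v = −rω sinθ·[1 + r cosθ/√(L² − r² sin²θ)].
With r = 0.0496 m, L = 0.1935 m, θ = 21.4°: √(L² − r² sin²θ) = 0.19265 m.
v = −0.0496·233.8·0.36488·[1 + 0.0496·0.93106/0.19265] = -5.2464 m/s.
|v| = 5.2464 m/s = 5246.4 mm/s.

5250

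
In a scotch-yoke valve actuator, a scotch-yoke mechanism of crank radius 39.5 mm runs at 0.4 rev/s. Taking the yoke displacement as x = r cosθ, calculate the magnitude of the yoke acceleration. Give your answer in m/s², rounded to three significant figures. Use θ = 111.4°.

ω = 2.513 rad/s (from 0.4 rev/s).
x = r cosθ ⇒ ẍ = −rω² cosθ (ω constant).
|a| = rω²|cosθ| = 0.0395·(2.513)²·|cos 111.4°| = 0.091038 m/s².

0.0910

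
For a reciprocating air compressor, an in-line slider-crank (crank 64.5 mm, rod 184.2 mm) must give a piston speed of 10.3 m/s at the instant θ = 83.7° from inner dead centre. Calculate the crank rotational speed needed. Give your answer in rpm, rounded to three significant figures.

For an in-line slider-crank, |v_piston| = rω|sinθ|·[1 + r cosθ/√(L² − r² sin²θ)].
With r = 0.0645 m, L = 0.1842 m, θ = 83.7°: the bracketed kinematic factor |dx/dθ| = 0.066738 m.
ω = v/|dx/dθ| = 10.3/0.066738 = 154.33 rad/s.
N = 60ω/(2π) = 1473.8 rpm.

1470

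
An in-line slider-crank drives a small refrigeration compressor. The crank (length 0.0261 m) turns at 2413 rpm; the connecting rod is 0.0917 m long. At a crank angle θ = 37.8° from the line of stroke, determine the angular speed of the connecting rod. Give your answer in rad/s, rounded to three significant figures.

ω = 252.7 rad/s (converted from 2413 rpm).
The rod makes angle φ with the slider axis where L sinφ = r sinθ; differentiating, L cosφ·φ̇ = r ω cosθ.
L cosφ = √(L² − r² sin²θ) = 0.090294 m.
|ω_rod| = r ω |cosθ| / √(L² − r² sin²θ) = 0.0261·252.7·0.79016/0.090294 = 57.714 rad/s.

57.7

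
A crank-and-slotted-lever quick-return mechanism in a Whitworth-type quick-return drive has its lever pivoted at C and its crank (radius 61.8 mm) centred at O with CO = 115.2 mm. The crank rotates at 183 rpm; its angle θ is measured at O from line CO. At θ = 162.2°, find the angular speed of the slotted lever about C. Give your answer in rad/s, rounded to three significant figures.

ω = 19.16 rad/s (from 183 rpm).
Crank pin A relative to C: A = (d + r cosθ, r sinθ); lever angle φ = atan2(r sinθ, d + r cosθ).
Differentiating tanφ: φ̇ = rω(d cosθ + r)/(d² + r² + 2dr cosθ).
d² + r² + 2dr cosθ = |CA|² = 0.00353318 m²;  d cosθ + r = -0.047885 m.
|ω_lever| = |0.0618·19.16·-0.047885| / 0.00353318 = 16.051 rad/s.

16.1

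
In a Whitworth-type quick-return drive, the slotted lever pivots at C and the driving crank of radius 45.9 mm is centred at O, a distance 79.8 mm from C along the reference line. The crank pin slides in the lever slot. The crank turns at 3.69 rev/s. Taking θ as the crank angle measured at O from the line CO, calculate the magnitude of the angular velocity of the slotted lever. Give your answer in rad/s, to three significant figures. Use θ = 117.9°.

ω = 23.18 rad/s (from 3.69 rev/s).
Crank pin A relative to C: A = (d + r cosθ, r sinθ); lever angle φ = atan2(r sinθ, d + r cosθ).
Differentiating tanφ: φ̇ = rω(d cosθ + r)/(d² + r² + 2dr cosθ).
d² + r² + 2dr cosθ = |CA|² = 0.00504696 m²;  d cosθ + r = +0.0085592 m.
|ω_lever| = |0.0459·23.18·+0.0085592| / 0.00504696 = 1.8048 rad/s.

1.80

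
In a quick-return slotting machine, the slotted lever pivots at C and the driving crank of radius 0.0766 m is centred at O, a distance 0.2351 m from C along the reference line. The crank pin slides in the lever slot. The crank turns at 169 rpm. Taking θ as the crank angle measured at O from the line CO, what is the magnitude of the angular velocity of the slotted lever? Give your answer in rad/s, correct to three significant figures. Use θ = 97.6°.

1.09

ω = 17.7 rad/s (from 169 rpm).
Crank pin A relative to C: A = (d + r cosθ, r sinθ); lever angle φ = atan2(r sinθ, d + r cosθ).
Differentiating tanφ: φ̇ = rω(d cosθ + r)/(d² + r² + 2dr cosθ).
d² + r² + 2dr cosθ = |CA|² = 0.056376 m²;  d cosθ + r = +0.045507 m.
|ω_lever| = |0.0766·17.7·+0.045507| / 0.056376 = 1.0943 rad/s.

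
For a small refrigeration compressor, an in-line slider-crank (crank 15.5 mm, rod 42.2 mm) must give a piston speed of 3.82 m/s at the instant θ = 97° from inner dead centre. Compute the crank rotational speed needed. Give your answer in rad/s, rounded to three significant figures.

For an in-line slider-crank, |v_piston| = rω|sinθ|·[1 + r cosθ/√(L² − r² sin²θ)].
With r = 0.0155 m, L = 0.0422 m, θ = 97°: the bracketed kinematic factor |dx/dθ| = 0.014645 m.
ω = v/|dx/dθ| = 3.82/0.014645 = 260.84 rad/s.

261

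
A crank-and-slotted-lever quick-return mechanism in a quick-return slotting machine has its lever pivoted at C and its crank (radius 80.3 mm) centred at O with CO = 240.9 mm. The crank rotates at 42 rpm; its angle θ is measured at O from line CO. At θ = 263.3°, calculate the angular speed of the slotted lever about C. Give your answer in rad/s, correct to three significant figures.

0.307

ω = 4.398 rad/s (from 42 rpm).
Crank pin A relative to C: A = (d + r cosθ, r sinθ); lever angle φ = atan2(r sinθ, d + r cosθ).
Differentiating tanφ: φ̇ = rω(d cosθ + r)/(d² + r² + 2dr cosθ).
d² + r² + 2dr cosθ = |CA|² = 0.0599671 m²;  d cosθ + r = +0.052194 m.
|ω_lever| = |0.0803·4.398·+0.052194| / 0.0599671 = 0.3074 rad/s.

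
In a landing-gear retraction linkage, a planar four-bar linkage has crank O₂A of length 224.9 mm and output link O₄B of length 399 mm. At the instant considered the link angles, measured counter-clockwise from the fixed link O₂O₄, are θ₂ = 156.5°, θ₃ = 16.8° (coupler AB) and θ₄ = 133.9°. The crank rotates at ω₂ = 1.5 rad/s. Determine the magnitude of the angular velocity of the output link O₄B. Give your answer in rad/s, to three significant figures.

0.614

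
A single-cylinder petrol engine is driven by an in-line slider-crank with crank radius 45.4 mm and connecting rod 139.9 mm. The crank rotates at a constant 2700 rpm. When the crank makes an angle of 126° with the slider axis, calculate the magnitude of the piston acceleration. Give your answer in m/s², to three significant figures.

ω = 2π·2700/60 = 282.7 rad/s
x(θ) = r cosθ + √(L² − r² sin²θ); with ω constant, a = ω²·d²x/dθ².
d²x/dθ² = −r cosθ − r²(cos2θ)/√u − r⁴ sin²2θ/(4u^{3/2}),  u = L² − r² sin²θ = 0.018223 m².
Substituting r = 0.0454 m, L = 0.1399 m, θ = 126°: d²x/dθ² = +0.031013 m.
a = ω²·d²x/dθ² = (282.7)²·(+0.031013) = +2479.3 m/s²;  |a| = 2479.3 m/s².

2480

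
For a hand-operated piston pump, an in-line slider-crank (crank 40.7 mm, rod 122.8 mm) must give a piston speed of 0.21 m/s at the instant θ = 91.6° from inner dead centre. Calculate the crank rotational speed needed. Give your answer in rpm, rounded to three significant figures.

For an in-line slider-crank, |v_piston| = rω|sinθ|·[1 + r cosθ/√(L² − r² sin²θ)].
With r = 0.0407 m, L = 0.1228 m, θ = 91.6°: the bracketed kinematic factor |dx/dθ| = 0.040285 m.
ω = v/|dx/dθ| = 0.21/0.040285 = 5.2128 rad/s.
N = 60ω/(2π) = 49.779 rpm.

49.8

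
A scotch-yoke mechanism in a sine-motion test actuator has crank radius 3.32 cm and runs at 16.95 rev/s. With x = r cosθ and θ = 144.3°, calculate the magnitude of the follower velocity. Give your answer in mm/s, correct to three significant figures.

2060

ω = 106.5 rad/s (from 16.95 rev/s).
x = r cosθ ⇒ ẋ = −rω sinθ.
|v| = rω|sinθ| = 0.0332·106.5·|sin 144.3°| = 2.0633 m/s = 2063.3 mm/s.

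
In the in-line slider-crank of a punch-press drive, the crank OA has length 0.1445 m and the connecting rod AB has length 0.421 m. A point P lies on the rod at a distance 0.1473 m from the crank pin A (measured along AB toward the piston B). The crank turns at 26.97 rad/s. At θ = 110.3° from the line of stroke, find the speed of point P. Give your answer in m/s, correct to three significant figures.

ω = 26.97 rad/s.  Crank-pin speed |V_A| = rω = 3.8972 m/s, perpendicular to OA.
Rod angle: sinφ = −(r/L) sinθ ⇒ φ = -18.779°; ω_rod = −rω cosθ/√(L²−r²sin²θ) = +3.3921 rad/s.
V_P = V_A + ω_rod × AP, with AP = 0.1473 m along the rod.
Components: V_Px = −rω sinθ − a·ω_rod·sinφ = -3.4943 m/s;  V_Py = rω cosθ + a·ω_rod·cosφ = -0.879 m/s.
|V_P| = √(V_Px² + V_Py²) = 3.6031 m/s.

3.60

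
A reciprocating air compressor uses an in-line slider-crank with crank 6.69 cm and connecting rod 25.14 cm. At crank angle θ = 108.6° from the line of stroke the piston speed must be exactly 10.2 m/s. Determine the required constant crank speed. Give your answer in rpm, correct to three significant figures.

1680

For an in-line slider-crank, |v_piston| = rω|sinθ|·[1 + r cosθ/√(L² − r² sin²θ)].
With r = 0.0669 m, L = 0.2514 m, θ = 108.6°: the bracketed kinematic factor |dx/dθ| = 0.057844 m.
ω = v/|dx/dθ| = 10.2/0.057844 = 176.34 rad/s.
N = 60ω/(2π) = 1683.9 rpm.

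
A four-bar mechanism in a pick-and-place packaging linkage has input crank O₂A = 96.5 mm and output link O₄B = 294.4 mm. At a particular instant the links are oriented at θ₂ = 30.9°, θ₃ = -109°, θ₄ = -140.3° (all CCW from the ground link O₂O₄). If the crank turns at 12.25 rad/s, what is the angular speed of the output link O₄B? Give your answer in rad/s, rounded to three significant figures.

ω₂ = 12.25 rad/s
Differentiating the loop-closure r₂e^{iθ₂}+r₃e^{iθ₃}=r₁+r₄e^{iθ₄} gives r₂ω₂e^{iθ₂}+r₃ω₃e^{iθ₃}=r₄ω₄e^{iθ₄}.
Eliminating the other unknown: ω₄ = r₂ω₂ sin(θ₂−θ₃) / [r₄ sin(θ₄−θ₃)].
Numerator sine = +0.64412; denominator sine = -0.51952.
Result = 0.0965·12.25·(+0.64412) / (0.2944·(-0.51952)) = -4.9784 rad/s; magnitude 4.9784 rad/s.

4.98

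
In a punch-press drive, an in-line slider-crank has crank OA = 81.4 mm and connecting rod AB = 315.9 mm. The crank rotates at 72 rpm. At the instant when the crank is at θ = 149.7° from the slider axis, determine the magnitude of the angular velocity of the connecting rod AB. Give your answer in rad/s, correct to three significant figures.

1.69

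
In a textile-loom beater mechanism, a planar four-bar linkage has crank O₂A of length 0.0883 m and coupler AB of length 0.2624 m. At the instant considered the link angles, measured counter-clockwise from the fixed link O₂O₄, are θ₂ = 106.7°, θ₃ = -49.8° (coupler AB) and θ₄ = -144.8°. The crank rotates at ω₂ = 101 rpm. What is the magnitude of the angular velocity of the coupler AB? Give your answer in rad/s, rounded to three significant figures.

ω₂ = 10.58 rad/s (from 101 rpm).
Differentiating the loop-closure r₂e^{iθ₂}+r₃e^{iθ₃}=r₁+r₄e^{iθ₄} gives r₂ω₂e^{iθ₂}+r₃ω₃e^{iθ₃}=r₄ω₄e^{iθ₄}.
Eliminating the other unknown: ω₃ = r₂ω₂ sin(θ₄−θ₂) / [r₃ sin(θ₃−θ₄)].
Numerator sine = +0.94832; denominator sine = +0.99619.
Result = 0.0883·10.58·(+0.94832) / (0.2624·(+0.99619)) = +3.3881 rad/s; magnitude 3.3881 rad/s.

3.39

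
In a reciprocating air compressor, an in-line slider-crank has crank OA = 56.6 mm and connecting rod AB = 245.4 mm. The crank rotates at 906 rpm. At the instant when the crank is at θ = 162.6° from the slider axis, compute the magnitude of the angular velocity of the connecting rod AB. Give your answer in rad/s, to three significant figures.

20.9

ω = 94.88 rad/s (converted from 906 rpm).
The rod makes angle φ with the slider axis where L sinφ = r sinθ; differentiating, L cosφ·φ̇ = r ω cosθ.
L cosφ = √(L² − r² sin²θ) = 0.24482 m.
|ω_rod| = r ω |cosθ| / √(L² − r² sin²θ) = 0.0566·94.88·0.95424/0.24482 = 20.931 rad/s.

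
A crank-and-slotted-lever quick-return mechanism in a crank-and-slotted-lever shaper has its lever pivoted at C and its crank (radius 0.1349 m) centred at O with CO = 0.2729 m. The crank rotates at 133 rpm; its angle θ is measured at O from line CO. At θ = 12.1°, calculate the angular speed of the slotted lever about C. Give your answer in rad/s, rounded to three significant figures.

ω = 13.93 rad/s (from 133 rpm).
Crank pin A relative to C: A = (d + r cosθ, r sinθ); lever angle φ = atan2(r sinθ, d + r cosθ).
Differentiating tanφ: φ̇ = rω(d cosθ + r)/(d² + r² + 2dr cosθ).
d² + r² + 2dr cosθ = |CA|² = 0.164665 m²;  d cosθ + r = +0.40174 m.
|ω_lever| = |0.1349·13.93·+0.40174| / 0.164665 = 4.5839 rad/s.

4.58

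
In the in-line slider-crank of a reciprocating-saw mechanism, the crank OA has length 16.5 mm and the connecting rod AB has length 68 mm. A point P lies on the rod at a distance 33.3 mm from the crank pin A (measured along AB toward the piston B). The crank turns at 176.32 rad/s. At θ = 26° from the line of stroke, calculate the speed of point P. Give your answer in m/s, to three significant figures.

1.94

ω = 176.3 rad/s.  Crank-pin speed |V_A| = rω = 2.9093 m/s, perpendicular to OA.
Rod angle: sinφ = −(r/L) sinθ ⇒ φ = -6.106°; ω_rod = −rω cosθ/√(L²−r²sin²θ) = -38.673 rad/s.
V_P = V_A + ω_rod × AP, with AP = 0.0333 m along the rod.
Components: V_Px = −rω sinθ − a·ω_rod·sinφ = -1.4123 m/s;  V_Py = rω cosθ + a·ω_rod·cosφ = +1.3343 m/s.
|V_P| = √(V_Px² + V_Py²) = 1.943 m/s.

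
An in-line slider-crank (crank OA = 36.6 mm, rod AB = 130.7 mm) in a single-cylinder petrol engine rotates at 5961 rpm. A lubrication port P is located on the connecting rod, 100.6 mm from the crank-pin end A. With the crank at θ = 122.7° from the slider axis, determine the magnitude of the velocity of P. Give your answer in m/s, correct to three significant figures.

17.2

ω = 624.2 rad/s.  Crank-pin speed |V_A| = rω = 22.847 m/s, perpendicular to OA.
Rod angle: sinφ = −(r/L) sinθ ⇒ φ = -13.630°; ω_rod = −rω cosθ/√(L²−r²sin²θ) = +97.173 rad/s.
V_P = V_A + ω_rod × AP, with AP = 0.1006 m along the rod.
Components: V_Px = −rω sinθ − a·ω_rod·sinφ = -16.922 m/s;  V_Py = rω cosθ + a·ω_rod·cosφ = -2.8425 m/s.
|V_P| = √(V_Px² + V_Py²) = 17.159 m/s.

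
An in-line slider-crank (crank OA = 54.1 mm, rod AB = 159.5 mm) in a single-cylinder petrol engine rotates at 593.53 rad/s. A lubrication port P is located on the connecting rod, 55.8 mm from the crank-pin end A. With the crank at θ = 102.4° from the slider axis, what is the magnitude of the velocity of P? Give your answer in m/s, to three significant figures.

ω = 593.5 rad/s.  Crank-pin speed |V_A| = rω = 32.11 m/s, perpendicular to OA.
Rod angle: sinφ = −(r/L) sinθ ⇒ φ = -19.346°; ω_rod = −rω cosθ/√(L²−r²sin²θ) = +45.817 rad/s.
V_P = V_A + ω_rod × AP, with AP = 0.0558 m along the rod.
Components: V_Px = −rω sinθ − a·ω_rod·sinφ = -30.514 m/s;  V_Py = rω cosθ + a·ω_rod·cosφ = -4.4829 m/s.
|V_P| = √(V_Px² + V_Py²) = 30.842 m/s.

30.8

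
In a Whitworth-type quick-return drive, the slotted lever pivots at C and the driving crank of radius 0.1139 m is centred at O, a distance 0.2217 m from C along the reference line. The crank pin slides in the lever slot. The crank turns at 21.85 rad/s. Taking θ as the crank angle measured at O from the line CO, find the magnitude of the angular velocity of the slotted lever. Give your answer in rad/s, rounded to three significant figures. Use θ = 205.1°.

13.2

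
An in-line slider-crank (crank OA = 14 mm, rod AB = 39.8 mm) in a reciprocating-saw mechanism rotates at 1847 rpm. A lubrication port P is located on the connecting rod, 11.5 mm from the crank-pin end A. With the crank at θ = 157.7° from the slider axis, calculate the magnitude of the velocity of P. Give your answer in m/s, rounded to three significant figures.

2.01

ω = 193.4 rad/s.  Crank-pin speed |V_A| = rω = 2.7078 m/s, perpendicular to OA.
Rod angle: sinφ = −(r/L) sinθ ⇒ φ = -7.671°; ω_rod = −rω cosθ/√(L²−r²sin²θ) = +63.516 rad/s.
V_P = V_A + ω_rod × AP, with AP = 0.0115 m along the rod.
Components: V_Px = −rω sinθ − a·ω_rod·sinφ = -0.93001 m/s;  V_Py = rω cosθ + a·ω_rod·cosφ = -1.7814 m/s.
|V_P| = √(V_Px² + V_Py²) = 2.0096 m/s.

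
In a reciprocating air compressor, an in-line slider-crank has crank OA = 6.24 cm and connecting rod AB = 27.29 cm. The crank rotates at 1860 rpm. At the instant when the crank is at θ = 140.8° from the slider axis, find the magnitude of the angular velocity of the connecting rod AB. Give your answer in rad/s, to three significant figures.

34.9

ω = 194.8 rad/s (converted from 1860 rpm).
The rod makes angle φ with the slider axis where L sinφ = r sinθ; differentiating, L cosφ·φ̇ = r ω cosθ.
L cosφ = √(L² − r² sin²θ) = 0.27004 m.
|ω_rod| = r ω |cosθ| / √(L² − r² sin²θ) = 0.0624·194.8·0.77494/0.27004 = 34.88 rad/s.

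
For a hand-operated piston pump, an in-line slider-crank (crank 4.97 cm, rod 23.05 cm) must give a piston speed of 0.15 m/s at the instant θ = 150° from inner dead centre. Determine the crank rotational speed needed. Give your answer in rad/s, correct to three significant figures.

For an in-line slider-crank, |v_piston| = rω|sinθ|·[1 + r cosθ/√(L² − r² sin²θ)].
With r = 0.0497 m, L = 0.2305 m, θ = 150°: the bracketed kinematic factor |dx/dθ| = 0.020183 m.
ω = v/|dx/dθ| = 0.15/0.020183 = 7.4322 rad/s.

7.43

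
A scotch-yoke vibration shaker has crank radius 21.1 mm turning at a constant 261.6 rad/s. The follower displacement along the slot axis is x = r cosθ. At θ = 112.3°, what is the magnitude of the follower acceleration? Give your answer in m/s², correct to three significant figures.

ω = 261.6 rad/s
x = r cosθ ⇒ ẍ = −rω² cosθ (ω constant).
|a| = rω²|cosθ| = 0.0211·(261.6)²·|cos 112.3°| = 547.92 m/s².

548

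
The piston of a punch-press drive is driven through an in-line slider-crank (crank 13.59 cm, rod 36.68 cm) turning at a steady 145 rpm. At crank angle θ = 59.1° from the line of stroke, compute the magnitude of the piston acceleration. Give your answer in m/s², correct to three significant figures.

10.7

ω = 2π·145/60 = 15.18 rad/s
x(θ) = r cosθ + √(L² − r² sin²θ); with ω constant, a = ω²·d²x/dθ².
d²x/dθ² = −r cosθ − r²(cos2θ)/√u − r⁴ sin²2θ/(4u^{3/2}),  u = L² − r² sin²θ = 0.120944 m².
Substituting r = 0.1359 m, L = 0.3668 m, θ = 59.1°: d²x/dθ² = -0.046269 m.
a = ω²·d²x/dθ² = (15.18)²·(-0.046269) = -10.668 m/s²;  |a| = 10.668 m/s².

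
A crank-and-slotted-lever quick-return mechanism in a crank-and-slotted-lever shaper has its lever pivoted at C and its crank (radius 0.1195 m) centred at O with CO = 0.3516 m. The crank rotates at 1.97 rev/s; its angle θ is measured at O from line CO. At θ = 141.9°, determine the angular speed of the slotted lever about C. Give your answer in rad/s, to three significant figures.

ω = 12.38 rad/s (from 1.97 rev/s).
Crank pin A relative to C: A = (d + r cosθ, r sinθ); lever angle φ = atan2(r sinθ, d + r cosθ).
Differentiating tanφ: φ̇ = rω(d cosθ + r)/(d² + r² + 2dr cosθ).
d² + r² + 2dr cosθ = |CA|² = 0.0717748 m²;  d cosθ + r = -0.15719 m.
|ω_lever| = |0.1195·12.38·-0.15719| / 0.0717748 = 3.2393 rad/s.

3.24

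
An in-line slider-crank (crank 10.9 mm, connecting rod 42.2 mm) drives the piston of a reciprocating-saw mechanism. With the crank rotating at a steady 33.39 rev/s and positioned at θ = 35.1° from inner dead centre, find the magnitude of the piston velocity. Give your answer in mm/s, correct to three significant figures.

ω = 2π·33.4 = 209.8 rad/s
For an in-line slider-crank, x = r cosθ + √(L² − r² sin²θ), so v = −rω sinθ·[1 + r cosθ/√(L² − r² sin²θ)].
With r = 0.0109 m, L = 0.0422 m, θ = 35.1°: √(L² − r² sin²θ) = 0.041732 m.
v = −0.0109·209.8·0.57501·[1 + 0.0109·0.81815/0.041732] = -1.5959 m/s.
|v| = 1.5959 m/s = 1595.9 mm/s.

1600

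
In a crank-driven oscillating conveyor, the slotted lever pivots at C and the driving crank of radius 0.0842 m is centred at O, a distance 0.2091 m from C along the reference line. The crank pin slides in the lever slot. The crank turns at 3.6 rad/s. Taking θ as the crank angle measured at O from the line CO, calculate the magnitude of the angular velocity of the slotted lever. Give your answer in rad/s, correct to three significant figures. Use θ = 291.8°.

ω = 3.6 rad/s
Crank pin A relative to C: A = (d + r cosθ, r sinθ); lever angle φ = atan2(r sinθ, d + r cosθ).
Differentiating tanφ: φ̇ = rω(d cosθ + r)/(d² + r² + 2dr cosθ).
d² + r² + 2dr cosθ = |CA|² = 0.0638892 m²;  d cosθ + r = +0.16185 m.
|ω_lever| = |0.0842·3.6·+0.16185| / 0.0638892 = 0.76791 rad/s.

0.768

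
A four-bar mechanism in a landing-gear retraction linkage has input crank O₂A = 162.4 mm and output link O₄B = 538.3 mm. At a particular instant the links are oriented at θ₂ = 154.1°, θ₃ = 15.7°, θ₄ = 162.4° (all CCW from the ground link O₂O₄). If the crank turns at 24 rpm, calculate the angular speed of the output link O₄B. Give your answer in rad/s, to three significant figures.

ω₂ = 2.513 rad/s (from 24 rpm).
Differentiating the loop-closure r₂e^{iθ₂}+r₃e^{iθ₃}=r₁+r₄e^{iθ₄} gives r₂ω₂e^{iθ₂}+r₃ω₃e^{iθ₃}=r₄ω₄e^{iθ₄}.
Eliminating the other unknown: ω₄ = r₂ω₂ sin(θ₂−θ₃) / [r₄ sin(θ₄−θ₃)].
Numerator sine = +0.66393; denominator sine = +0.54902.
Result = 0.1624·2.513·(+0.66393) / (0.5383·(+0.54902)) = +0.91692 rad/s; magnitude 0.91692 rad/s.

0.917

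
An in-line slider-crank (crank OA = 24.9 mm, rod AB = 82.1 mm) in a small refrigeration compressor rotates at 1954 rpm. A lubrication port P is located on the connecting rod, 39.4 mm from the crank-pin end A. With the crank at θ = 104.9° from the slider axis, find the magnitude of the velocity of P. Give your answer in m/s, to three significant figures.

4.78

ω = 204.6 rad/s.  Crank-pin speed |V_A| = rω = 5.0951 m/s, perpendicular to OA.
Rod angle: sinφ = −(r/L) sinθ ⇒ φ = -17.043°; ω_rod = −rω cosθ/√(L²−r²sin²θ) = +16.691 rad/s.
V_P = V_A + ω_rod × AP, with AP = 0.0394 m along the rod.
Components: V_Px = −rω sinθ − a·ω_rod·sinφ = -4.731 m/s;  V_Py = rω cosθ + a·ω_rod·cosφ = -0.68139 m/s.
|V_P| = √(V_Px² + V_Py²) = 4.7799 m/s.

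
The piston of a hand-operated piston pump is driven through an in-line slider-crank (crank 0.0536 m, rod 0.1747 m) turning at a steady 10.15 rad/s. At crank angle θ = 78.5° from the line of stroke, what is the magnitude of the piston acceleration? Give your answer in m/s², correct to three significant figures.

0.527

ω = 10.15 rad/s
x(θ) = r cosθ + √(L² − r² sin²θ); with ω constant, a = ω²·d²x/dθ².
d²x/dθ² = −r cosθ − r²(cos2θ)/√u − r⁴ sin²2θ/(4u^{3/2}),  u = L² − r² sin²θ = 0.0277613 m².
Substituting r = 0.0536 m, L = 0.1747 m, θ = 78.5°: d²x/dθ² = +0.0051179 m.
a = ω²·d²x/dθ² = (10.15)²·(+0.0051179) = +0.52726 m/s²;  |a| = 0.52726 m/s².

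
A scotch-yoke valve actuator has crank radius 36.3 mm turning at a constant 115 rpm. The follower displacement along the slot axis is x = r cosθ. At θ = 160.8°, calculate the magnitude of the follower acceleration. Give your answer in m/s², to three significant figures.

4.97

ω = 12.04 rad/s (from 115 rpm).
x = r cosθ ⇒ ẍ = −rω² cosθ (ω constant).
|a| = rω²|cosθ| = 0.0363·(12.04)²·|cos 160.8°| = 4.9717 m/s².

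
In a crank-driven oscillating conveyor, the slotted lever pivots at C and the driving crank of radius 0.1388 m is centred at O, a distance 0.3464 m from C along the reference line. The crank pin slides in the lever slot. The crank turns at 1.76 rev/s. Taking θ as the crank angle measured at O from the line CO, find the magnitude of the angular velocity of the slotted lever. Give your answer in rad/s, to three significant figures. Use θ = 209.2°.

4.54

ω = 11.06 rad/s (from 1.76 rev/s).
Crank pin A relative to C: A = (d + r cosθ, r sinθ); lever angle φ = atan2(r sinθ, d + r cosθ).
Differentiating tanφ: φ̇ = rω(d cosθ + r)/(d² + r² + 2dr cosθ).
d² + r² + 2dr cosθ = |CA|² = 0.0553177 m²;  d cosθ + r = -0.16358 m.
|ω_lever| = |0.1388·11.06·-0.16358| / 0.0553177 = 4.5389 rad/s.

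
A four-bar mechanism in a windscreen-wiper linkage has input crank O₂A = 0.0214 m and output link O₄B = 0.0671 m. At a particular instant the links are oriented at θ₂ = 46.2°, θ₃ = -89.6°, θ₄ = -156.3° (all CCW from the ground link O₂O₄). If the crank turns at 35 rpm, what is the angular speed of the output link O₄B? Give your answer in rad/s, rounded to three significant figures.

ω₂ = 3.665 rad/s (from 35 rpm).
Differentiating the loop-closure r₂e^{iθ₂}+r₃e^{iθ₃}=r₁+r₄e^{iθ₄} gives r₂ω₂e^{iθ₂}+r₃ω₃e^{iθ₃}=r₄ω₄e^{iθ₄}.
Eliminating the other unknown: ω₄ = r₂ω₂ sin(θ₂−θ₃) / [r₄ sin(θ₄−θ₃)].
Numerator sine = +0.69717; denominator sine = -0.91845.
Result = 0.0214·3.665·(+0.69717) / (0.0671·(-0.91845)) = -0.8873 rad/s; magnitude 0.8873 rad/s.

0.887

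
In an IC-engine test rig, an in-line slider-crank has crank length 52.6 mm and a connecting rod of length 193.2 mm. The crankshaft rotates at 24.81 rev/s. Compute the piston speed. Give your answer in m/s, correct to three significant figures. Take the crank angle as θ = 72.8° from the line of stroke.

ω = 2π·24.8 = 155.9 rad/s
For an in-line slider-crank, x = r cosθ + √(L² − r² sin²θ), so v = −rω sinθ·[1 + r cosθ/√(L² − r² sin²θ)].
With r = 0.0526 m, L = 0.1932 m, θ = 72.8°: √(L² − r² sin²θ) = 0.18655 m.
v = −0.0526·155.9·0.95528·[1 + 0.0526·0.29571/0.18655] = -8.486 m/s.
|v| = 8.486 m/s.

8.49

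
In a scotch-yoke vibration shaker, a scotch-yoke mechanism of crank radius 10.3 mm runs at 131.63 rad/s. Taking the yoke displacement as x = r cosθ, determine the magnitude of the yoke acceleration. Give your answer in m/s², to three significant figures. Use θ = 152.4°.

158

ω = 131.6 rad/s
x = r cosθ ⇒ ẍ = −rω² cosθ (ω constant).
|a| = rω²|cosθ| = 0.0103·(131.6)²·|cos 152.4°| = 158.15 m/s².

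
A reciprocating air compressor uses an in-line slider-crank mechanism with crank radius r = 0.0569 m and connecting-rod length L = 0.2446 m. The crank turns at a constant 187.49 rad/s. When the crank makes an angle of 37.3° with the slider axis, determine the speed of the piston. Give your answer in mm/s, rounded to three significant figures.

ω = 187.5 rad/s
For an in-line slider-crank, x = r cosθ + √(L² − r² sin²θ), so v = −rω sinθ·[1 + r cosθ/√(L² − r² sin²θ)].
With r = 0.0569 m, L = 0.2446 m, θ = 37.3°: √(L² − r² sin²θ) = 0.24216 m.
v = −0.0569·187.5·0.60599·[1 + 0.0569·0.79547/0.24216] = -7.6731 m/s.
|v| = 7.6731 m/s = 7673.1 mm/s.

7670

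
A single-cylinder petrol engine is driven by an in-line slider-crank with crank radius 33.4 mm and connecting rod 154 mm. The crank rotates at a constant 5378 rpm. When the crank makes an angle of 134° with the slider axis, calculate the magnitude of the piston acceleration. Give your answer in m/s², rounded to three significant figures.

7410

ω = 2π·5378/60 = 563.2 rad/s
x(θ) = r cosθ + √(L² − r² sin²θ); with ω constant, a = ω²·d²x/dθ².
d²x/dθ² = −r cosθ − r²(cos2θ)/√u − r⁴ sin²2θ/(4u^{3/2}),  u = L² − r² sin²θ = 0.0231388 m².
Substituting r = 0.0334 m, L = 0.154 m, θ = 134°: d²x/dθ² = +0.023369 m.
a = ω²·d²x/dθ² = (563.2)²·(+0.023369) = +7412.1 m/s²;  |a| = 7412.1 m/s².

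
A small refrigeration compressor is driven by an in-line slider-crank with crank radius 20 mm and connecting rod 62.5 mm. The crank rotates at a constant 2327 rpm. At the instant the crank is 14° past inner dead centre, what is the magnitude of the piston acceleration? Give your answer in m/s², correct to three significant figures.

ω = 2π·2327/60 = 243.7 rad/s
x(θ) = r cosθ + √(L² − r² sin²θ); with ω constant, a = ω²·d²x/dθ².
d²x/dθ² = −r cosθ − r²(cos2θ)/√u − r⁴ sin²2θ/(4u^{3/2}),  u = L² − r² sin²θ = 0.00388284 m².
Substituting r = 0.02 m, L = 0.0625 m, θ = 14°: d²x/dθ² = -0.02511 m.
a = ω²·d²x/dθ² = (243.7)²·(-0.02511) = -1491.1 m/s²;  |a| = 1491.1 m/s².

1490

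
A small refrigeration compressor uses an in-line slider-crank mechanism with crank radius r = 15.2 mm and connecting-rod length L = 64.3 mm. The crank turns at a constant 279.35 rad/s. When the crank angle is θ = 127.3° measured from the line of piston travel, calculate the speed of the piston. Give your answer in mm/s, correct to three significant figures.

2890

ω = 279.4 rad/s
For an in-line slider-crank, x = r cosθ + √(L² − r² sin²θ), so v = −rω sinθ·[1 + r cosθ/√(L² − r² sin²θ)].
With r = 0.0152 m, L = 0.0643 m, θ = 127.3°: √(L² − r² sin²θ) = 0.063153 m.
v = −0.0152·279.4·0.79547·[1 + 0.0152·-0.60599/0.063153] = -2.885 m/s.
|v| = 2.885 m/s = 2885 mm/s.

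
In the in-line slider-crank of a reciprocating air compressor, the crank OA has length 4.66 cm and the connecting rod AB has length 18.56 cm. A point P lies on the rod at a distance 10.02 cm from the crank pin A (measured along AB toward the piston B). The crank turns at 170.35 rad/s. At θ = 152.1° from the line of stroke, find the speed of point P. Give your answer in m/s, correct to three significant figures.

ω = 170.3 rad/s.  Crank-pin speed |V_A| = rω = 7.9383 m/s, perpendicular to OA.
Rod angle: sinφ = −(r/L) sinθ ⇒ φ = -6.747°; ω_rod = −rω cosθ/√(L²−r²sin²θ) = +38.063 rad/s.
V_P = V_A + ω_rod × AP, with AP = 0.1002 m along the rod.
Components: V_Px = −rω sinθ − a·ω_rod·sinφ = -3.2665 m/s;  V_Py = rω cosθ + a·ω_rod·cosφ = -3.2281 m/s.
|V_P| = √(V_Px² + V_Py²) = 4.5924 m/s.

4.59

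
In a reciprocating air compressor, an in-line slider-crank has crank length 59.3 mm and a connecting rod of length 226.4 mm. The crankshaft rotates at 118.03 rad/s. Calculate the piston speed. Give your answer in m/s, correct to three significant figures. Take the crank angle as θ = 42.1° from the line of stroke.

ω = 118 rad/s
For an in-line slider-crank, x = r cosθ + √(L² − r² sin²θ), so v = −rω sinθ·[1 + r cosθ/√(L² − r² sin²θ)].
With r = 0.0593 m, L = 0.2264 m, θ = 42.1°: √(L² − r² sin²θ) = 0.22288 m.
v = −0.0593·118·0.67043·[1 + 0.0593·0.74198/0.22288] = -5.6188 m/s.
|v| = 5.6188 m/s.

5.62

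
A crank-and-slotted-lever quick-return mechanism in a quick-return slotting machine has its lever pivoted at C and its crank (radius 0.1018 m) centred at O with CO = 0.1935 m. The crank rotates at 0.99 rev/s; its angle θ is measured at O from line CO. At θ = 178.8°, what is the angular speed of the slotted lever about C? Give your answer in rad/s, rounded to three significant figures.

ω = 6.22 rad/s (from 0.99 rev/s).
Crank pin A relative to C: A = (d + r cosθ, r sinθ); lever angle φ = atan2(r sinθ, d + r cosθ).
Differentiating tanφ: φ̇ = rω(d cosθ + r)/(d² + r² + 2dr cosθ).
d² + r² + 2dr cosθ = |CA|² = 0.00841753 m²;  d cosθ + r = -0.091658 m.
|ω_lever| = |0.1018·6.22·-0.091658| / 0.00841753 = 6.8952 rad/s.

6.90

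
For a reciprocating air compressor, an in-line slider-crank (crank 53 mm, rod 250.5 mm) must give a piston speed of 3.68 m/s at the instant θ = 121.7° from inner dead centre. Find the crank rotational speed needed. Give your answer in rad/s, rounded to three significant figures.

92.0

For an in-line slider-crank, |v_piston| = rω|sinθ|·[1 + r cosθ/√(L² − r² sin²θ)].
With r = 0.053 m, L = 0.2505 m, θ = 121.7°: the bracketed kinematic factor |dx/dθ| = 0.039996 m.
ω = v/|dx/dθ| = 3.68/0.039996 = 92.008 rad/s.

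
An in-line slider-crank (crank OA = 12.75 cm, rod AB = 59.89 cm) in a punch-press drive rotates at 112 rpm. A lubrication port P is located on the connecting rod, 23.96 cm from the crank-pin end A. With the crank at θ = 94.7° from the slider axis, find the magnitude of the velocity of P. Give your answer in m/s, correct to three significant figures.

ω = 11.73 rad/s.  Crank-pin speed |V_A| = rω = 1.4954 m/s, perpendicular to OA.
Rod angle: sinφ = −(r/L) sinθ ⇒ φ = -12.250°; ω_rod = −rω cosθ/√(L²−r²sin²θ) = +0.20936 rad/s.
V_P = V_A + ω_rod × AP, with AP = 0.2396 m along the rod.
Components: V_Px = −rω sinθ − a·ω_rod·sinφ = -1.4797 m/s;  V_Py = rω cosθ + a·ω_rod·cosφ = -0.07351 m/s.
|V_P| = √(V_Px² + V_Py²) = 1.4816 m/s.

1.48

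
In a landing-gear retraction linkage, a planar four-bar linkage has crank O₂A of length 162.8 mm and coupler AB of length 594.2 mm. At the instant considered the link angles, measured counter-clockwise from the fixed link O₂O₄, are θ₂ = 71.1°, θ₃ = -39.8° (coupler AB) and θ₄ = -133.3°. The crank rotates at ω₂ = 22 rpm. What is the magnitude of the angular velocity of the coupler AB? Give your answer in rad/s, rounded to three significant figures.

0.261

ω₂ = 2.304 rad/s (from 22 rpm).
Differentiating the loop-closure r₂e^{iθ₂}+r₃e^{iθ₃}=r₁+r₄e^{iθ₄} gives r₂ω₂e^{iθ₂}+r₃ω₃e^{iθ₃}=r₄ω₄e^{iθ₄}.
Eliminating the other unknown: ω₃ = r₂ω₂ sin(θ₄−θ₂) / [r₃ sin(θ₃−θ₄)].
Numerator sine = +0.41310; denominator sine = +0.99813.
Result = 0.1628·2.304·(+0.41310) / (0.5942·(+0.99813)) = +0.26124 rad/s; magnitude 0.26124 rad/s.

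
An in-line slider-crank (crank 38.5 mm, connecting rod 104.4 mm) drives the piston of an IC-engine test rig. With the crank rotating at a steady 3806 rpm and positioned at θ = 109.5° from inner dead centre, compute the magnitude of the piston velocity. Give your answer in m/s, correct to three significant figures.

12.6

ω = 2π·3806/60 = 398.6 rad/s
For an in-line slider-crank, x = r cosθ + √(L² − r² sin²θ), so v = −rω sinθ·[1 + r cosθ/√(L² − r² sin²θ)].
With r = 0.0385 m, L = 0.1044 m, θ = 109.5°: √(L² − r² sin²θ) = 0.097889 m.
v = −0.0385·398.6·0.94264·[1 + 0.0385·-0.33381/0.097889] = -12.566 m/s.
|v| = 12.566 m/s.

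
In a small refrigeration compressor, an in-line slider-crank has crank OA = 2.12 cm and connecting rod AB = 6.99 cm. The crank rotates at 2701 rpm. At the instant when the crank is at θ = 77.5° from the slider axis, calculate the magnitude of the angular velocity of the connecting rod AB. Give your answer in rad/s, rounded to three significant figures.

ω = 282.8 rad/s (converted from 2701 rpm).
The rod makes angle φ with the slider axis where L sinφ = r sinθ; differentiating, L cosφ·φ̇ = r ω cosθ.
L cosφ = √(L² − r² sin²θ) = 0.066765 m.
|ω_rod| = r ω |cosθ| / √(L² − r² sin²θ) = 0.0212·282.8·0.21644/0.066765 = 19.439 rad/s.

19.4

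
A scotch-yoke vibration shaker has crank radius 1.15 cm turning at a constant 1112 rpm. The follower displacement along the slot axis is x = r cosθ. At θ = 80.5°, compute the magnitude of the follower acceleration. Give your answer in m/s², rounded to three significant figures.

25.7

ω = 116.4 rad/s (from 1112 rpm).
x = r cosθ ⇒ ẍ = −rω² cosθ (ω constant).
|a| = rω²|cosθ| = 0.0115·(116.4)²·|cos 80.5°| = 25.738 m/s².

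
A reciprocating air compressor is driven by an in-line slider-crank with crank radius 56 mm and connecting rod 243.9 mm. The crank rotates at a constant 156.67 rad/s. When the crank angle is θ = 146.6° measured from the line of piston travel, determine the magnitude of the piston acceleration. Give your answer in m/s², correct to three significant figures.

1020

ω = 156.7 rad/s
x(θ) = r cosθ + √(L² − r² sin²θ); with ω constant, a = ω²·d²x/dθ².
d²x/dθ² = −r cosθ − r²(cos2θ)/√u − r⁴ sin²2θ/(4u^{3/2}),  u = L² − r² sin²θ = 0.0585369 m².
Substituting r = 0.056 m, L = 0.2439 m, θ = 146.6°: d²x/dθ² = +0.041499 m.
a = ω²·d²x/dθ² = (156.7)²·(+0.041499) = +1018.6 m/s²;  |a| = 1018.6 m/s².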